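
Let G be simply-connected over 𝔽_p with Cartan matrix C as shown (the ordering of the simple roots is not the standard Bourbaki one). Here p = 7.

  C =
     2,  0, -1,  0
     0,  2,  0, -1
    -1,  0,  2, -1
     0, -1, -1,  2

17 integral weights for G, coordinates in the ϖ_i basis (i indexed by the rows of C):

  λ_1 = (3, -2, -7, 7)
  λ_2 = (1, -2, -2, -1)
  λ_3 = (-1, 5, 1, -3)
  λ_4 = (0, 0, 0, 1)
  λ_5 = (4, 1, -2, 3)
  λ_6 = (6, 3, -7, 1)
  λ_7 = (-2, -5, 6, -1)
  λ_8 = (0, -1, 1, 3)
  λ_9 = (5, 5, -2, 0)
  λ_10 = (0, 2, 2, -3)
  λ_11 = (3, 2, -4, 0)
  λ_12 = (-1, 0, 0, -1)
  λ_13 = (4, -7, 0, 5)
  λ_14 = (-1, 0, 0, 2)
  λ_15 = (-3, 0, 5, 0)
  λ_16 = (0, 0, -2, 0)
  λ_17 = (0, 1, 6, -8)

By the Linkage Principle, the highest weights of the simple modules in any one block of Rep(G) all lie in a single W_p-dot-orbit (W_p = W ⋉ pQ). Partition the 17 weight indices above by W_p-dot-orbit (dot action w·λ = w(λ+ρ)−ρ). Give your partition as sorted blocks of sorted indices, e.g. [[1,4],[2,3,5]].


A_4 Cartan matrix, 4 simple roots permuted; ρ=(1,1,1,1).

Folding the 17 weights λ_j+ρ into Ā_7 (reps in the given 4-coord order):

  1: (1, 0, 4, 1);  2: (0, 1, 1, 0);  3: (0, 4, 0, 2);  4: (1, 1, 1, 2);  5: (1, 1, 1, 2);  6: (1, 0, 2, 4);  7: (1, 0, 2, 4);  8: (1, 0, 2, 4);  9: (0, 1, 1, 0);  10: (1, 1, 1, 2);  11: (1, 1, 1, 2);  12: (0, 1, 1, 0);  13: (0, 1, 1, 0);  14: (0, 1, 1, 3);  15: (1, 0, 4, 1);  16: (0, 1, 1, 0);  17: (0, 4, 0, 2)

Linkage partition of the 17 weights (6 classes, p=7):

[[1, 15], [2, 9, 12, 13, 16], [3, 17], [4, 5, 10, 11], [6, 7, 8], [14]]


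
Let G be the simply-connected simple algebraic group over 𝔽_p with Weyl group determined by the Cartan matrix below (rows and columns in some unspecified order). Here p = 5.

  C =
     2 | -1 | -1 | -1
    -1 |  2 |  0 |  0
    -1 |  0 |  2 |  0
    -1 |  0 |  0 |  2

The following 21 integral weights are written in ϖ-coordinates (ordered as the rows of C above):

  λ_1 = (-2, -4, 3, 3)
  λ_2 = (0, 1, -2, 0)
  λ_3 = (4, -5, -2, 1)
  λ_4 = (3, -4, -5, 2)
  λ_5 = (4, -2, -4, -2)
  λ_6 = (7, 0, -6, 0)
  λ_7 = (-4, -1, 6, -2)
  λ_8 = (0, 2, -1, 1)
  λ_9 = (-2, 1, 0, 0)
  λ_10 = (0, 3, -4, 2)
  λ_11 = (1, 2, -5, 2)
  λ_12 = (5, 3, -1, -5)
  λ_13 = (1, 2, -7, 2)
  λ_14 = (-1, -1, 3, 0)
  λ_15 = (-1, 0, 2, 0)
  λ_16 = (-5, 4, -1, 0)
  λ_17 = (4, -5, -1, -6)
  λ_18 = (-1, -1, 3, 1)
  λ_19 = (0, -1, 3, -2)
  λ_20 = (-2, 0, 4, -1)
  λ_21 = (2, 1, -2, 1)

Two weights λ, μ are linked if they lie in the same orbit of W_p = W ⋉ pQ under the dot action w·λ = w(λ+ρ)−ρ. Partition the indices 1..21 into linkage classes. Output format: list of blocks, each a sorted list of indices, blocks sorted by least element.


Type D_4, rank 4, |W|=192; reorder rows/cols to standard.

Ā_5 reps of the 21 weights (D_4, coords as presented):

    1: (1, 1, 0, 0)
    2: (0, 2, 1, 1)
    3: (1, 2, 1, 0)
    4: (1, 0, 1, 0)
    5: (0, 1, 3, 1)
    6: (0, 1, 3, 1)
    7: (1, 1, 0, 0)
    8: (0, 2, 1, 1)
    9: (1, 1, 0, 0)
    10: (1, 1, 0, 0)
    11: (1, 0, 1, 0)
    12: (0, 1, 3, 1)
    13: (1, 0, 1, 0)
    14: (0, 0, 4, 1)
    15: (0, 1, 3, 1)
    16: (1, 2, 1, 0)
    17: (0, 0, 4, 1)
    18: (0, 1, 3, 1)
    19: (0, 0, 4, 1)
    20: (0, 0, 4, 1)
    21: (1, 0, 1, 0)

Linkage partition of the 21 weights (6 classes, p=5):

[[1, 7, 9, 10], [2, 8], [3, 16], [4, 11, 13, 21], [5, 6, 12, 15, 18], [14, 17, 19, 20]]


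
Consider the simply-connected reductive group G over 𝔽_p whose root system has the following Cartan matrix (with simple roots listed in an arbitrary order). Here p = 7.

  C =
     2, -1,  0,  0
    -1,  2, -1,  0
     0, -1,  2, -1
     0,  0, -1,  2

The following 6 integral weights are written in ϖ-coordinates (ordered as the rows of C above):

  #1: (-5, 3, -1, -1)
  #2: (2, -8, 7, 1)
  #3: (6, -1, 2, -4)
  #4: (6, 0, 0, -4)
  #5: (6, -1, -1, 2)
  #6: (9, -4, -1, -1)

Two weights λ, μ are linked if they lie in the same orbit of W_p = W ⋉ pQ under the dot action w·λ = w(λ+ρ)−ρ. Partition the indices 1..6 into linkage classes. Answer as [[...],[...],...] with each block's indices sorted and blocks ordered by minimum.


Dynkin diagram of C (from the 6 off-diagonal −1 entries): A_4.

W_7-reps of the 6 weights in Ā_7 (same 4-coord order as C):

  λ_1 → (4, 0, 0, 0);  λ_2 → (1, 3, 0, 1);  λ_3 → (4, 0, 0, 0);  λ_4 → (4, 1, 0, 1);  λ_5 → (4, 0, 0, 0);  λ_6 → (4, 0, 0, 0)

Grouping the 6 weights by Ā_7-representative: 3 linkage classes.

[[1, 3, 5, 6], [2], [4]]


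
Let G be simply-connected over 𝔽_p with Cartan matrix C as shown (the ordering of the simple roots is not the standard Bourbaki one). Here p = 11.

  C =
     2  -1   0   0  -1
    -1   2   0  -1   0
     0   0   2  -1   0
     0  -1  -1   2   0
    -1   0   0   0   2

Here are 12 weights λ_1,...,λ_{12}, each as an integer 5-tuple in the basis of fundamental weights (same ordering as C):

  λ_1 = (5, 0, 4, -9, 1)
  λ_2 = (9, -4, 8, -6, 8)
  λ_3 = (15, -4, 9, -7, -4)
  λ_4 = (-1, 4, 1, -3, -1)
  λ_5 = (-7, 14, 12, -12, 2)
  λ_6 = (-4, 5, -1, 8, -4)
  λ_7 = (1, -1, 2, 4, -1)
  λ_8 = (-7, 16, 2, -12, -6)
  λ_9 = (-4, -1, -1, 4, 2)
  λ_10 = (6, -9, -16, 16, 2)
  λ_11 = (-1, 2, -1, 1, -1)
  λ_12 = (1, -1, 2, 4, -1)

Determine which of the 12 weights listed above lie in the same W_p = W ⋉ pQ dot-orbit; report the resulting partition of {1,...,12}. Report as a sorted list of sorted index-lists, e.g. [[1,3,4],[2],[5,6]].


Root system A_5: the 5×5 matrix C matches after relabeling.

Alcove-folded reps (p=11, 12 weights, presented ϖ-order):

  λ_1+ρ ↦ (1, 4, 1, 2, 1) · λ_2+ρ ↦ (2, 0, 3, 5, 0) · λ_3+ρ ↦ (1, 4, 1, 2, 1) · λ_4+ρ ↦ (0, 3, 0, 2, 0) · λ_5+ρ ↦ (2, 0, 3, 5, 0) · λ_6+ρ ↦ (2, 0, 3, 5, 0) · λ_7+ρ ↦ (2, 0, 3, 5, 0) · λ_8+ρ ↦ (0, 3, 0, 2, 0) · λ_9+ρ ↦ (0, 3, 0, 2, 0) · λ_10+ρ ↦ (1, 4, 1, 2, 1) · λ_11+ρ ↦ (0, 3, 0, 2, 0) · λ_12+ρ ↦ (2, 0, 3, 5, 0)

Linkage partition of the 12 weights (3 classes, p=11):

[[1, 3, 10], [2, 5, 6, 7, 12], [4, 8, 9, 11]]


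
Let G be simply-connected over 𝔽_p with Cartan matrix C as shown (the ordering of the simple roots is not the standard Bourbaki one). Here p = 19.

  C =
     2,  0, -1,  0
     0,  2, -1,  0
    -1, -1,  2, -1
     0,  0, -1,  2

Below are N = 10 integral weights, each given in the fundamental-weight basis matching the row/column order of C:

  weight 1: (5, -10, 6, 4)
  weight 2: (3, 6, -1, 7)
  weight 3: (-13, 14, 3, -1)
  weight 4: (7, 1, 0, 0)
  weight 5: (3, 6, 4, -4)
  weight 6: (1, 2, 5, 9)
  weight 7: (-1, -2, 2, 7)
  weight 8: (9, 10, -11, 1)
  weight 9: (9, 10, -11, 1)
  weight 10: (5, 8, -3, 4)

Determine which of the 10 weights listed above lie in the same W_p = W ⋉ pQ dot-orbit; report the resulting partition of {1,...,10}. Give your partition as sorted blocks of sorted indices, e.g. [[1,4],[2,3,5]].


Type D_4, rank 4, |W|=192; reorder rows/cols to standard.

W_19-reps of the 10 weights in Ā_19 (same 4-coord order as C):

    λ_1 → (4, 7, 2, 3)
    λ_2 → (4, 7, 0, 8)
    λ_3 → (4, 7, 0, 8)
    λ_4 → (8, 2, 1, 1)
    λ_5 → (4, 7, 2, 3)
    λ_6 → (0, 1, 2, 8)
    λ_7 → (0, 1, 2, 8)
    λ_8 → (0, 1, 2, 8)
    λ_9 → (0, 1, 2, 8)
    λ_10 → (4, 7, 2, 3)

The 10 indices split into 4 linkage classes (same alcove rep ⇔ same W_19-dot-orbit):

[[1, 5, 10], [2, 3], [4], [6, 7, 8, 9]]


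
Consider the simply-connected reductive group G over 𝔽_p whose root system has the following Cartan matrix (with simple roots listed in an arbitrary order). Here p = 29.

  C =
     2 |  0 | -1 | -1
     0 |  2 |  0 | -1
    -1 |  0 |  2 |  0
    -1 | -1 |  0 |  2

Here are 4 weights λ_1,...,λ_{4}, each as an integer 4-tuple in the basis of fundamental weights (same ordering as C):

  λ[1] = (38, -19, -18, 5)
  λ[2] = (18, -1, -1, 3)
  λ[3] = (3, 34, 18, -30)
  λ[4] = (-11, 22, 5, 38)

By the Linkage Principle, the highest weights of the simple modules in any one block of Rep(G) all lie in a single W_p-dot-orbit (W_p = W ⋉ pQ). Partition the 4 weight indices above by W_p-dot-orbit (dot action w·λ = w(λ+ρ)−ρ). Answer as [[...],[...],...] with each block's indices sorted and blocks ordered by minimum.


A_4 Cartan matrix, 4 simple roots permuted; ρ=(1,1,1,1).

Alcove-folded reps (p=29, 4 weights, presented ϖ-order):

    1: (10, 10, 1, 2)
    2: (19, 0, 0, 4)
    3: (19, 0, 0, 4)
    4: (19, 0, 0, 4)

Partition of {1..4} into 2 W_29-dot-orbits:

[[1], [2, 3, 4]]


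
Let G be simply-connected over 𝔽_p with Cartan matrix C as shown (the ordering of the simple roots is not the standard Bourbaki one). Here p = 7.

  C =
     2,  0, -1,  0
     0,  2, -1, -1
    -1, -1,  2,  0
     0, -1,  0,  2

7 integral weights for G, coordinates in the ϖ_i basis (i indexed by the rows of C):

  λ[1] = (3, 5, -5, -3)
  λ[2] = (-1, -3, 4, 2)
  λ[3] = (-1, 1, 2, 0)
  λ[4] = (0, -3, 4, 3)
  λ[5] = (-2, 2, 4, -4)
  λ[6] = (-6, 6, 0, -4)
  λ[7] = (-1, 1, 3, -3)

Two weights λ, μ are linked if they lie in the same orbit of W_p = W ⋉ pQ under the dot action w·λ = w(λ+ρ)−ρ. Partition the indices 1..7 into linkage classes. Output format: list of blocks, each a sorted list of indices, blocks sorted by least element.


Cartan matrix: type A_4 (|W|=120); un-permuting the 4 rows.

Alcove-folded reps (p=7, 7 weights, presented ϖ-order):

  λ_1 → (0, 0, 4, 2);  λ_2 → (0, 2, 3, 1);  λ_3 → (0, 2, 3, 1);  λ_4 → (0, 2, 3, 1);  λ_5 → (0, 0, 4, 2);  λ_6 → (0, 0, 4, 2);  λ_7 → (0, 0, 4, 2)

Linkage partition of the 7 weights (2 classes, p=7):

[[1, 5, 6, 7], [2, 3, 4]]


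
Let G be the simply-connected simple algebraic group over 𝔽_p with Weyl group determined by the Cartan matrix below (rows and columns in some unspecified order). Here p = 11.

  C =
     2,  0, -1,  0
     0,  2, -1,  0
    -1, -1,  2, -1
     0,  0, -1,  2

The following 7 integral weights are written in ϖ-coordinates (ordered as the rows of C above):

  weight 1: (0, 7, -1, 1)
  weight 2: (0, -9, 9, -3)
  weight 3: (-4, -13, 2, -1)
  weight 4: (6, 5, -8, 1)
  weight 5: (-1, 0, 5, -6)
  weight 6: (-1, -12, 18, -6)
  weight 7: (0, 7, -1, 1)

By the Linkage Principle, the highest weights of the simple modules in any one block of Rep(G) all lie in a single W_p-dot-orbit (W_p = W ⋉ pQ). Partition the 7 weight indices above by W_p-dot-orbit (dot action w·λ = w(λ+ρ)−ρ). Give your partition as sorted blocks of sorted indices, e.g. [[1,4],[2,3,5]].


Root system D_4: the 4×4 matrix C matches after relabeling.

Alcove-folded reps (p=11, 7 weights, presented ϖ-order):

  [1] (1, 8, 0, 2)
  [2] (1, 8, 0, 2)
  [3] (1, 8, 0, 2)
  [4] (0, 1, 1, 5)
  [5] (0, 1, 1, 5)
  [6] (5, 0, 3, 0)
  [7] (1, 8, 0, 2)

Linkage partition of the 7 weights (3 classes, p=11):

[[1, 2, 3, 7], [4, 5], [6]]


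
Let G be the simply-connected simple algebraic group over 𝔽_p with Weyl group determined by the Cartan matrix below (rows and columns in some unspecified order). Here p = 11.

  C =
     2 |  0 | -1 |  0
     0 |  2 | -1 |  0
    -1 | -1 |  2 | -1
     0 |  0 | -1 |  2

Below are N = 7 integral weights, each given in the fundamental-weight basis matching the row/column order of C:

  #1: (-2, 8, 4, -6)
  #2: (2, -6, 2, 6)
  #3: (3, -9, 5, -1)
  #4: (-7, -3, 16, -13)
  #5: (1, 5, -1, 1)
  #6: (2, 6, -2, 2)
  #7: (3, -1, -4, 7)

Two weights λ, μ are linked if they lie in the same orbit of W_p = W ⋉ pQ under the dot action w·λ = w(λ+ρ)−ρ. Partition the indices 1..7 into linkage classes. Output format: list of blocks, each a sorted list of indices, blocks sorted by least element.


Cartan matrix: type D_4 (|W|=192); un-permuting the 4 rows.

λ_j+ρ reflected into Ā_11 (⟨·,θ^∨⟩≤11); 4-tuples as given:

  1: (2, 6, 0, 2)
  2: (1, 3, 0, 5)
  3: (2, 6, 0, 2)
  4: (1, 3, 0, 5)
  5: (2, 6, 0, 2)
  6: (2, 6, 0, 2)
  7: (1, 3, 0, 5)

These 7 weights hit 2 W_11-dot-orbits; sizes (4, 3):

[[1, 3, 5, 6], [2, 4, 7]]


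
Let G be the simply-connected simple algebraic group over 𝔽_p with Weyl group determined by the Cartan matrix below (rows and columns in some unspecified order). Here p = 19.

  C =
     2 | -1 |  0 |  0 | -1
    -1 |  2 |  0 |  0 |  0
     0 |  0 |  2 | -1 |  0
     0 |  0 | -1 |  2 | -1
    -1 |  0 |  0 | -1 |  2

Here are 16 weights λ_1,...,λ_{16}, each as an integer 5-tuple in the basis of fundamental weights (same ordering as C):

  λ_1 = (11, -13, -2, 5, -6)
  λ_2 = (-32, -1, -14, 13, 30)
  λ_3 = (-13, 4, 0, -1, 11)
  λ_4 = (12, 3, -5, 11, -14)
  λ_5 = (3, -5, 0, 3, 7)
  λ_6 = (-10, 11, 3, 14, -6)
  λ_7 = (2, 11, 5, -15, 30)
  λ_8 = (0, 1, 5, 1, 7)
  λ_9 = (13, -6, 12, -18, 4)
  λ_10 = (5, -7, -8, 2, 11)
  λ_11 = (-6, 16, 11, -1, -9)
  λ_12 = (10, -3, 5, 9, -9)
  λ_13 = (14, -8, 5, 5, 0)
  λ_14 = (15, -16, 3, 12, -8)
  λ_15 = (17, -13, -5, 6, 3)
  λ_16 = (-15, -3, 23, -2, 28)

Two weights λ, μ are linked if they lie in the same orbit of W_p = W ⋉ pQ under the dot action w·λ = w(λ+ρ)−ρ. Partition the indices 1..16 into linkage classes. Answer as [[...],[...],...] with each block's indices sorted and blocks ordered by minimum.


Dynkin diagram of C (from the 8 off-diagonal −1 entries): A_5.

λ_j+ρ reflected into Ā_19 (⟨·,θ^∨⟩≤19); 5-tuples as given:

  λ_1+ρ ↦ (5, 7, 1, 0, 0)
  λ_2+ρ ↦ (5, 7, 1, 0, 0)
  λ_3+ρ ↦ (5, 7, 1, 0, 0)
  λ_4+ρ ↦ (0, 4, 1, 4, 8)
  λ_5+ρ ↦ (0, 4, 1, 4, 8)
  λ_6+ρ ↦ (3, 2, 4, 1, 9)
  λ_7+ρ ↦ (0, 4, 1, 4, 8)
  λ_8+ρ ↦ (1, 2, 6, 2, 8)
  λ_9+ρ ↦ (3, 2, 4, 1, 9)
  λ_10+ρ ↦ (0, 4, 1, 4, 8)
  λ_11+ρ ↦ (0, 4, 1, 4, 8)
  λ_12+ρ ↦ (1, 2, 6, 2, 8)
  λ_13+ρ ↦ (6, 2, 3, 3, 1)
  λ_14+ρ ↦ (6, 2, 3, 3, 1)
  λ_15+ρ ↦ (6, 2, 3, 3, 1)
  λ_16+ρ ↦ (3, 2, 4, 1, 9)

These 16 weights hit 5 W_19-dot-orbits; sizes (3, 5, 3, 2, 3):

[[1, 2, 3], [4, 5, 7, 10, 11], [6, 9, 16], [8, 12], [13, 14, 15]]


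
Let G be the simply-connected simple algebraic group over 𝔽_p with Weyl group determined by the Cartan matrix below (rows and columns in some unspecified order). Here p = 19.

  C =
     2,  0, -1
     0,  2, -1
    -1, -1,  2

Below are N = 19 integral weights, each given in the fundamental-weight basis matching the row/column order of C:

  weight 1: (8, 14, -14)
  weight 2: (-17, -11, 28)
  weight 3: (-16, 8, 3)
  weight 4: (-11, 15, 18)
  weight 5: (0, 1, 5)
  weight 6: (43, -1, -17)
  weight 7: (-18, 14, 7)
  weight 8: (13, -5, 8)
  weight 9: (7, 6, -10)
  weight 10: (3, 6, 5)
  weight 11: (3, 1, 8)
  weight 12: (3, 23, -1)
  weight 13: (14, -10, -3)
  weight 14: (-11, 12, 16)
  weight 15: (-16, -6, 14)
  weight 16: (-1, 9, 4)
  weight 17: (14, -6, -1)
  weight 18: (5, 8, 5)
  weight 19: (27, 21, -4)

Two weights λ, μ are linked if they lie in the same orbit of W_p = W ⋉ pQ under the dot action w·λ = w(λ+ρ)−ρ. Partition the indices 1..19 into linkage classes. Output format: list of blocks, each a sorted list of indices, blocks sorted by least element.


Root system A_3: the 3×3 matrix C matches after relabeling.

W_19-reps of the 19 weights in Ā_19 (same 3-coord order as C):

    λ_1+ρ ↦ (4, 2, 9)
    λ_2+ρ ↦ (6, 0, 3)
    λ_3+ρ ↦ (4, 2, 9)
    λ_4+ρ ↦ (6, 0, 3)
    λ_5+ρ ↦ (1, 2, 6)
    λ_6+ρ ↦ (6, 0, 3)
    λ_7+ρ ↦ (4, 2, 9)
    λ_8+ρ ↦ (10, 0, 5)
    λ_9+ρ ↦ (1, 2, 6)
    λ_10+ρ ↦ (4, 7, 6)
    λ_11+ρ ↦ (4, 2, 9)
    λ_12+ρ ↦ (0, 10, 5)
    λ_13+ρ ↦ (4, 2, 9)
    λ_14+ρ ↦ (1, 2, 6)
    λ_15+ρ ↦ (10, 0, 5)
    λ_16+ρ ↦ (0, 10, 5)
    λ_17+ρ ↦ (10, 0, 5)
    λ_18+ρ ↦ (4, 7, 6)
    λ_19+ρ ↦ (6, 0, 3)

6 distinct reps among the 19 weights ⇒ 6 W_19-linkage classes:

[[1, 3, 7, 11, 13], [2, 4, 6, 19], [5, 9, 14], [8, 15, 17], [10, 18], [12, 16]]


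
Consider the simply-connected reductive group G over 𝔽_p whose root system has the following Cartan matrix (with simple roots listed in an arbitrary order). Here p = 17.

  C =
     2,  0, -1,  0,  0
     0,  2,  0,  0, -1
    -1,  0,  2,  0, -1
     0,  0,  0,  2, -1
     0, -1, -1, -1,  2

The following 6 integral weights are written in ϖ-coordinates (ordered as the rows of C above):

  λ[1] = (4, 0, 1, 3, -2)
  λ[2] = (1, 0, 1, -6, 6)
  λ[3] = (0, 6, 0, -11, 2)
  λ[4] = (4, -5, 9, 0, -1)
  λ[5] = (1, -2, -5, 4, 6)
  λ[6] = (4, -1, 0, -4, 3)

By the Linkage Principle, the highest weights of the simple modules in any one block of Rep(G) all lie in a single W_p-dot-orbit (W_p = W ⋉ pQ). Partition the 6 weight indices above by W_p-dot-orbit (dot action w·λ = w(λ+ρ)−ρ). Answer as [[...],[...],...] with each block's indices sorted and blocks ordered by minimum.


Dynkin diagram of C (from the 8 off-diagonal −1 entries): D_5.

Folding the 6 weights λ_j+ρ into Ā_17 (reps in the given 5-coord order):

    [1] (5, 0, 1, 3, 1)
    [2] (2, 1, 2, 5, 2)
    [3] (5, 0, 1, 3, 1)
    [4] (5, 0, 1, 3, 1)
    [5] (2, 1, 2, 5, 2)
    [6] (5, 0, 1, 3, 1)

Partition of {1..6} into 2 W_17-dot-orbits:

[[1, 3, 4, 6], [2, 5]]


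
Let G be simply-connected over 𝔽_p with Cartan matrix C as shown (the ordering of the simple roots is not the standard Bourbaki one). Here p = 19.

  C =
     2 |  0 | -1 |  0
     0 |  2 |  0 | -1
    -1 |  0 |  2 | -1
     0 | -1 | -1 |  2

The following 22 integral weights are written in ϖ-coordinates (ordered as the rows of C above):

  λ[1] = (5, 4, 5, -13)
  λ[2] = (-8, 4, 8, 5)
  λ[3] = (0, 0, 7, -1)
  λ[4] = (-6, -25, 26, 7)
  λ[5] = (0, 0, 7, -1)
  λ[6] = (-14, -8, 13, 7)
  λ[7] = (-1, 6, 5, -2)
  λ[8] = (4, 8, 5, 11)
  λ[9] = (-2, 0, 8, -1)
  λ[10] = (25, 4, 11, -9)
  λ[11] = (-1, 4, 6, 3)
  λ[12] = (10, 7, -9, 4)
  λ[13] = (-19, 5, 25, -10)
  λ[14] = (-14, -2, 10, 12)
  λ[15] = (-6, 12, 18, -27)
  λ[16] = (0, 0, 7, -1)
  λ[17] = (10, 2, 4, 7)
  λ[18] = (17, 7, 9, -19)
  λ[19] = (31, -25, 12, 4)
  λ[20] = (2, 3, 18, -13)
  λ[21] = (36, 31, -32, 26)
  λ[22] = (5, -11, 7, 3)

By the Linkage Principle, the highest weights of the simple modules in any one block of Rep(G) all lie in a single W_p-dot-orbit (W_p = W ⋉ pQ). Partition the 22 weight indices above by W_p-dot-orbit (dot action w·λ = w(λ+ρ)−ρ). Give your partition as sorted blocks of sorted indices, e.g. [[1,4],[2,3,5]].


Root system A_4: the 4×4 matrix C matches after relabeling.

Folding the 22 weights λ_j+ρ into Ā_19 (reps in the given 4-coord order):

  1: (0, 6, 5, 1) · 2: (6, 4, 2, 6) · 3: (1, 1, 8, 0) · 4: (3, 5, 5, 3) · 5: (1, 1, 8, 0) · 6: (10, 4, 1, 1) · 7: (0, 6, 5, 1) · 8: (6, 4, 2, 6) · 9: (1, 1, 8, 0) · 10: (0, 5, 7, 4) · 11: (0, 5, 7, 4) · 12: (3, 5, 5, 3) · 13: (10, 4, 1, 1) · 14: (6, 4, 2, 6) · 15: (0, 6, 5, 1) · 16: (1, 1, 8, 0) · 17: (3, 5, 5, 3) · 18: (1, 1, 8, 0) · 19: (0, 6, 5, 1) · 20: (0, 5, 7, 4) · 21: (6, 4, 2, 6) · 22: (6, 4, 2, 6)

6 distinct reps among the 22 weights ⇒ 6 W_19-linkage classes:

[[1, 7, 15, 19], [2, 8, 14, 21, 22], [3, 5, 9, 16, 18], [4, 12, 17], [6, 13], [10, 11, 20]]


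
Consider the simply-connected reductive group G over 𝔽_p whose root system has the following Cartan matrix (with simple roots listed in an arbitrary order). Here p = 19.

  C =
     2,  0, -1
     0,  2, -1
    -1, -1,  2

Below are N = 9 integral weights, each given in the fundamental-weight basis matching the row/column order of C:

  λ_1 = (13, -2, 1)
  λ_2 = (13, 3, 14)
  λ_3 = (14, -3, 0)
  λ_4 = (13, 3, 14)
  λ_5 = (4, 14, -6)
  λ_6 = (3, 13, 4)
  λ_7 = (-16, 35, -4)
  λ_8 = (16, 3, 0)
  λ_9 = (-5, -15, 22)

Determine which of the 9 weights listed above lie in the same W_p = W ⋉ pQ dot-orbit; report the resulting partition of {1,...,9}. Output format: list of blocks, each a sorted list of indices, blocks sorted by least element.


Dynkin diagram of C (from the 4 off-diagonal −1 entries): A_3.

λ_j+ρ reflected into Ā_19 (⟨·,θ^∨⟩≤19); 3-tuples as given:

    1: (14, 1, 1)
    2: (0, 10, 5)
    3: (14, 1, 1)
    4: (0, 10, 5)
    5: (0, 10, 5)
    6: (0, 10, 5)
    7: (14, 1, 1)
    8: (14, 1, 1)
    9: (0, 10, 5)

Partition of {1..9} into 2 W_19-dot-orbits:

[[1, 3, 7, 8], [2, 4, 5, 6, 9]]


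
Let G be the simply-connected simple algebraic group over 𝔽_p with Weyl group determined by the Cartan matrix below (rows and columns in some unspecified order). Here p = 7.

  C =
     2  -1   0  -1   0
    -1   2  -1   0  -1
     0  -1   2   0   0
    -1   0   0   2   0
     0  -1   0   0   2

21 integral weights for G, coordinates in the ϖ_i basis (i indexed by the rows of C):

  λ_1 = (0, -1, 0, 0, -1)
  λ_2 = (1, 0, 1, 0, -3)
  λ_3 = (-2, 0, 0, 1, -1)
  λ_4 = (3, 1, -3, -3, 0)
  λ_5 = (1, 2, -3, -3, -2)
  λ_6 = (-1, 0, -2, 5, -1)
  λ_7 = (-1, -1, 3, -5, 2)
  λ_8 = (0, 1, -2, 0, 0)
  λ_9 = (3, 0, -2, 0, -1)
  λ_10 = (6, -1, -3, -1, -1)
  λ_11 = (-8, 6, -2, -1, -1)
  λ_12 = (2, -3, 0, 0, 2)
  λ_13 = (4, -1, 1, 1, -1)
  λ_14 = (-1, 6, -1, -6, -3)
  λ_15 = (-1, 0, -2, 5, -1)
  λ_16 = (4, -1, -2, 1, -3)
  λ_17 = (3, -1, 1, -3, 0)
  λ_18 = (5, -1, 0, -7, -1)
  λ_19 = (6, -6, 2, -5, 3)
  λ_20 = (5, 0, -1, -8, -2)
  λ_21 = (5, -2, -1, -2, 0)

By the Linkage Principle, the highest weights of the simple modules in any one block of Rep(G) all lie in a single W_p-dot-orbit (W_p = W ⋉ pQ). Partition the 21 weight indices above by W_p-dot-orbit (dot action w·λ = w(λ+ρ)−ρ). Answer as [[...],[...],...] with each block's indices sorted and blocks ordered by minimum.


D_5 Cartan matrix, 5 simple roots permuted; ρ=(1,1,1,1,1).

λ_j+ρ reflected into Ā_7 (⟨·,θ^∨⟩≤7); 5-tuples as given:

    [1] (1, 0, 1, 1, 0)
    [2] (1, 1, 1, 1, 1)
    [3] (1, 0, 1, 1, 0)
    [4] (0, 0, 2, 2, 1)
    [5] (0, 0, 2, 2, 1)
    [6] (0, 0, 1, 6, 0)
    [7] (0, 3, 0, 0, 1)
    [8] (1, 1, 1, 1, 1)
    [9] (1, 0, 1, 1, 0)
    [10] (0, 0, 0, 0, 2)
    [11] (0, 0, 1, 6, 0)
    [12] (1, 1, 1, 1, 1)
    [13] (0, 0, 0, 0, 2)
    [14] (0, 0, 0, 0, 2)
    [15] (0, 0, 1, 6, 0)
    [16] (0, 0, 2, 2, 1)
    [17] (0, 0, 2, 2, 1)
    [18] (0, 0, 1, 6, 0)
    [19] (0, 0, 2, 2, 1)
    [20] (0, 0, 1, 6, 0)
    [21] (1, 0, 1, 1, 0)

Partition of {1..21} into 6 W_7-dot-orbits:

[[1, 3, 9, 21], [2, 8, 12], [4, 5, 16, 17, 19], [6, 11, 15, 18, 20], [7], [10, 13, 14]]


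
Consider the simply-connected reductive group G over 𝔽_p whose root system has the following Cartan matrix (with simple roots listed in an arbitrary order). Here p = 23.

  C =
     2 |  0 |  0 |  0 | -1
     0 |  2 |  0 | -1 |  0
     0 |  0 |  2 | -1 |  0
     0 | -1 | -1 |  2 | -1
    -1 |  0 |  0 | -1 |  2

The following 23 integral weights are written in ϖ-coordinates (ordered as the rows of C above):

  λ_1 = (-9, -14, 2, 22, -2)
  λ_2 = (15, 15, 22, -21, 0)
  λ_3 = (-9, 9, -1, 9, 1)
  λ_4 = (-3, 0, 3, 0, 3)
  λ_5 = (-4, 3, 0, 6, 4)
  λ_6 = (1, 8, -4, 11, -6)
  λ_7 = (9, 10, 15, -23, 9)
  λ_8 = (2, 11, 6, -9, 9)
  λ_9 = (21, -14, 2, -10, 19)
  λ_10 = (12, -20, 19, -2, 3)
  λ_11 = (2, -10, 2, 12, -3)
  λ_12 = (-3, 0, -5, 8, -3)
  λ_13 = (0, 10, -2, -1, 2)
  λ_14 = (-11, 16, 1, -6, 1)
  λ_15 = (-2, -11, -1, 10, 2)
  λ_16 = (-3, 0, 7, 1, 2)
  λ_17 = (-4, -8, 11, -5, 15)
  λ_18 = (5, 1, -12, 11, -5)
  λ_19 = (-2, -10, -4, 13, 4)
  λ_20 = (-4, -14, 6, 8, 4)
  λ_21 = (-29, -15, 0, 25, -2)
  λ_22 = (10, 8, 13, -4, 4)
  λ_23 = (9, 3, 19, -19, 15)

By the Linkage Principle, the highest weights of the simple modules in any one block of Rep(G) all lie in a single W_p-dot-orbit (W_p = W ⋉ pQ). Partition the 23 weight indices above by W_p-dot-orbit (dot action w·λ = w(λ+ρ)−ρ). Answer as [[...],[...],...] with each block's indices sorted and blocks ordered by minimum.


C ↔ D_5 under row/col permutation; |W(D_5)| = 1920.

Each λ_j+ρ reduced to Ā_23; 5-tuples below use C's row order:

    1: (1, 10, 0, 1, 2)
    2: (3, 1, 0, 3, 0)
    3: (1, 10, 0, 1, 2)
    4: (2, 1, 4, 1, 2)
    5: (2, 4, 1, 6, 1)
    6: (1, 9, 3, 2, 2)
    7: (2, 4, 1, 6, 1)
    8: (2, 4, 1, 6, 1)
    9: (1, 10, 0, 1, 2)
    10: (3, 1, 0, 3, 0)
    11: (1, 9, 3, 2, 2)
    12: (2, 1, 4, 1, 2)
    13: (1, 10, 0, 1, 2)
    14: (2, 1, 8, 2, 1)
    15: (1, 10, 0, 1, 2)
    16: (2, 1, 8, 2, 1)
    17: (2, 4, 1, 6, 1)
    18: (2, 1, 8, 2, 1)
    19: (1, 9, 3, 2, 2)
    20: (1, 9, 3, 2, 2)
    21: (2, 1, 8, 2, 1)
    22: (2, 4, 1, 6, 1)
    23: (1, 9, 3, 2, 2)

The 23 indices split into 6 linkage classes (same alcove rep ⇔ same W_23-dot-orbit):

[[1, 3, 9, 13, 15], [2, 10], [4, 12], [5, 7, 8, 17, 22], [6, 11, 19, 20, 23], [14, 16, 18, 21]]


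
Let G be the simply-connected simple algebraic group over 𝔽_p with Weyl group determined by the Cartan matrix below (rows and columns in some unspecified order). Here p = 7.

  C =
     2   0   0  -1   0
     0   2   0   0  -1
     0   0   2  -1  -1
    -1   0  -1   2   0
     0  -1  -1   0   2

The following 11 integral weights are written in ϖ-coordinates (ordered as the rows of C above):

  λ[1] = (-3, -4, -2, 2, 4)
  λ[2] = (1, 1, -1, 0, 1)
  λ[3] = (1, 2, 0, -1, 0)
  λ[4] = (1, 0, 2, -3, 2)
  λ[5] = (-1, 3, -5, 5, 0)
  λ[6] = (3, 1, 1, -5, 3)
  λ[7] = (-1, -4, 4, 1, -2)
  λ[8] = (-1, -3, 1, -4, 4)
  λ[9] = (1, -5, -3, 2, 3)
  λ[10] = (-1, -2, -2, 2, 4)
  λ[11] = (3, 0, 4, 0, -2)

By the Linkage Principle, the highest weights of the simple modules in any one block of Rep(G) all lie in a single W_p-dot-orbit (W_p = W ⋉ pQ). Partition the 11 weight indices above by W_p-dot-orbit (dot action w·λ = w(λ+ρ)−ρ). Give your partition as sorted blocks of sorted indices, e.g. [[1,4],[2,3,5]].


Root system A_5: the 5×5 matrix C matches after relabeling.

λ_j+ρ reflected into Ā_7 (⟨·,θ^∨⟩≤7); 5-tuples as given:

    λ_1+ρ ↦ (2, 3, 1, 0, 1)
    λ_2+ρ ↦ (2, 2, 0, 1, 2)
    λ_3+ρ ↦ (2, 3, 1, 0, 1)
    λ_4+ρ ↦ (0, 1, 1, 2, 3)
    λ_5+ρ ↦ (0, 1, 1, 2, 3)
    λ_6+ρ ↦ (1, 1, 2, 1, 2)
    λ_7+ρ ↦ (0, 1, 1, 2, 3)
    λ_8+ρ ↦ (2, 2, 0, 1, 2)
    λ_9+ρ ↦ (2, 2, 0, 1, 2)
    λ_10+ρ ↦ (0, 1, 1, 2, 3)
    λ_11+ρ ↦ (1, 1, 2, 1, 2)

Partition of {1..11} into 4 W_7-dot-orbits:

[[1, 3], [2, 8, 9], [4, 5, 7, 10], [6, 11]]


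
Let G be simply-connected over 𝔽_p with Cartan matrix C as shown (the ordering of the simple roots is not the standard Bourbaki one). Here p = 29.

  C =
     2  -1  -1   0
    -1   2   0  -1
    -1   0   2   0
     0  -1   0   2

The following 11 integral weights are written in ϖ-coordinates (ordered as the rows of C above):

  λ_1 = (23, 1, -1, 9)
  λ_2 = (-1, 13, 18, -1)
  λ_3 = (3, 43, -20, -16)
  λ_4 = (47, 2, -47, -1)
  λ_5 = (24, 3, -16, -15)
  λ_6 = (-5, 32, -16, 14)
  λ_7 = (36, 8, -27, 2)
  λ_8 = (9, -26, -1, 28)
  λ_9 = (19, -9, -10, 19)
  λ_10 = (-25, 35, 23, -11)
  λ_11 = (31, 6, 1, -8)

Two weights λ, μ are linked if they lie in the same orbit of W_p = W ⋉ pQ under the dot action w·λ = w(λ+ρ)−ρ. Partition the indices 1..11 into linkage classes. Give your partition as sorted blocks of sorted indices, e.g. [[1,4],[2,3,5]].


Dynkin diagram of C (from the 6 off-diagonal −1 entries): A_4.

W_29-reps of the 11 weights in Ā_29 (same 4-coord order as C):

  1: (17, 2, 7, 3);  2: (0, 10, 15, 4);  3: (0, 10, 15, 4);  4: (17, 2, 7, 3);  5: (0, 10, 15, 4);  6: (0, 10, 15, 4);  7: (3, 8, 6, 9);  8: (0, 10, 15, 4);  9: (3, 8, 6, 9);  10: (17, 2, 7, 3);  11: (17, 2, 7, 3)

3 distinct reps among the 11 weights ⇒ 3 W_29-linkage classes:

[[1, 4, 10, 11], [2, 3, 5, 6, 8], [7, 9]]


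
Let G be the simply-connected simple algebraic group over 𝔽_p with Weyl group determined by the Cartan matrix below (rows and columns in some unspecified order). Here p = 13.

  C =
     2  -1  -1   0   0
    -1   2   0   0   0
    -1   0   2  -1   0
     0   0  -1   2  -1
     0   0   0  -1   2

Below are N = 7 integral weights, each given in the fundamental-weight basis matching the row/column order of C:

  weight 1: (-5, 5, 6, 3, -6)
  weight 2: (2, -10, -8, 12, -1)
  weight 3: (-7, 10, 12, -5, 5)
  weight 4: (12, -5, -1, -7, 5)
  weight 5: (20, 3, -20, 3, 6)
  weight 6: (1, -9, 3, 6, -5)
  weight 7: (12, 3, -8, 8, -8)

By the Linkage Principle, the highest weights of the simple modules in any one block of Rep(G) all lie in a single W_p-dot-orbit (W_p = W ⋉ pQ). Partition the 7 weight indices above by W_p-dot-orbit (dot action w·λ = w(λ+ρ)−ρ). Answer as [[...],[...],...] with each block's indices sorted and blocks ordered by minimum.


Type A_5, rank 5, |W|=720; reorder rows/cols to standard.

Folding the 7 weights λ_j+ρ into Ā_13 (reps in the given 5-coord order):

  1: (4, 2, 2, 1, 4)
  2: (3, 4, 6, 0, 0)
  3: (4, 2, 2, 1, 4)
  4: (3, 4, 6, 0, 0)
  5: (4, 2, 2, 1, 4)
  6: (4, 2, 2, 1, 4)
  7: (4, 2, 2, 1, 4)

These 7 weights hit 2 W_13-dot-orbits; sizes (5, 2):

[[1, 3, 5, 6, 7], [2, 4]]


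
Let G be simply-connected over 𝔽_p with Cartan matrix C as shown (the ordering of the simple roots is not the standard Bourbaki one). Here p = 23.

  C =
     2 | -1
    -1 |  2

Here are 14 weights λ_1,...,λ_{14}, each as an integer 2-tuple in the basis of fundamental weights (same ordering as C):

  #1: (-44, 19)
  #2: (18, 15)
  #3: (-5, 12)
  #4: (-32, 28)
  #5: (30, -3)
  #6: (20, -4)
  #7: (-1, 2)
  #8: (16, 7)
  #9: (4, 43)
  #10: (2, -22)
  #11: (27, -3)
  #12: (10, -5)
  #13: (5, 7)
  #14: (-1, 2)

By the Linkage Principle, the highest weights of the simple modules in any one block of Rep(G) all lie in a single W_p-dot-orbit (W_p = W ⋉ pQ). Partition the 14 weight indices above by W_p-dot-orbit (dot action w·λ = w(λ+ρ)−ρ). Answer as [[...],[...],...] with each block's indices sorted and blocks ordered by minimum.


Root system A_2: the 2×2 matrix C matches after relabeling.

Folding the 14 weights λ_j+ρ into Ā_23 (reps in the given 2-coord order):

    λ_1 → (0, 3)
    λ_2 → (7, 4)
    λ_3 → (4, 9)
    λ_4 → (15, 6)
    λ_5 → (15, 6)
    λ_6 → (18, 3)
    λ_7 → (0, 3)
    λ_8 → (15, 6)
    λ_9 → (18, 3)
    λ_10 → (18, 3)
    λ_11 → (18, 3)
    λ_12 → (7, 4)
    λ_13 → (6, 8)
    λ_14 → (0, 3)

The 14 indices split into 6 linkage classes (same alcove rep ⇔ same W_23-dot-orbit):

[[1, 7, 14], [2, 12], [3], [4, 5, 8], [6, 9, 10, 11], [13]]


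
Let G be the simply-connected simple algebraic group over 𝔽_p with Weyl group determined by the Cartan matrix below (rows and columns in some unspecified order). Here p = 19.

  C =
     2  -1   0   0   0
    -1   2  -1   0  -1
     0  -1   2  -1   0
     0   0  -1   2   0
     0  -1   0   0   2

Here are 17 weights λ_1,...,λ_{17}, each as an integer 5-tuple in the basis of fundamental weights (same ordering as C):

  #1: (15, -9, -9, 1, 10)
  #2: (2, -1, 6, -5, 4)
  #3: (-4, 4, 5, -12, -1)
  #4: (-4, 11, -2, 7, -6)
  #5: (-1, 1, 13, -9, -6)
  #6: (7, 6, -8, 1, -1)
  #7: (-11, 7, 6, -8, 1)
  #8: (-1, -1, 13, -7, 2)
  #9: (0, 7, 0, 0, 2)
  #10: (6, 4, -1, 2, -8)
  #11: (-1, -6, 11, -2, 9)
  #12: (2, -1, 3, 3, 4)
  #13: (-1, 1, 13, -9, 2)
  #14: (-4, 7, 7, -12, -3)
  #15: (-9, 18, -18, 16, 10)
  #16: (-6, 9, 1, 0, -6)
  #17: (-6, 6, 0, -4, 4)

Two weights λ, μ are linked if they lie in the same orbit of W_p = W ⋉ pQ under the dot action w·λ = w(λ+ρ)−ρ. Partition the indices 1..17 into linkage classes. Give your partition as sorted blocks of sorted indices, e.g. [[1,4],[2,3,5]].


Dynkin diagram of C (from the 8 off-diagonal −1 entries): D_5.

Alcove-folded reps (p=19, 17 weights, presented ϖ-order):

  λ_1+ρ ↦ (3, 0, 3, 8, 2) · λ_2+ρ ↦ (3, 0, 3, 4, 5) · λ_3+ρ ↦ (0, 0, 2, 6, 3) · λ_4+ρ ↦ (3, 0, 3, 4, 5) · λ_5+ρ ↦ (3, 0, 3, 8, 2) · λ_6+ρ ↦ (8, 0, 2, 5, 0) · λ_7+ρ ↦ (8, 0, 2, 5, 0) · λ_8+ρ ↦ (0, 0, 2, 6, 3) · λ_9+ρ ↦ (1, 5, 1, 2, 3) · λ_10+ρ ↦ (5, 0, 2, 1, 5) · λ_11+ρ ↦ (5, 0, 2, 1, 5) · λ_12+ρ ↦ (3, 0, 3, 4, 5) · λ_13+ρ ↦ (0, 0, 2, 6, 3) · λ_14+ρ ↦ (3, 0, 3, 8, 2) · λ_15+ρ ↦ (0, 0, 2, 6, 3) · λ_16+ρ ↦ (5, 0, 2, 1, 5) · λ_17+ρ ↦ (5, 0, 2, 1, 5)

Grouping the 17 weights by Ā_19-representative: 6 linkage classes.

[[1, 5, 14], [2, 4, 12], [3, 8, 13, 15], [6, 7], [9], [10, 11, 16, 17]]


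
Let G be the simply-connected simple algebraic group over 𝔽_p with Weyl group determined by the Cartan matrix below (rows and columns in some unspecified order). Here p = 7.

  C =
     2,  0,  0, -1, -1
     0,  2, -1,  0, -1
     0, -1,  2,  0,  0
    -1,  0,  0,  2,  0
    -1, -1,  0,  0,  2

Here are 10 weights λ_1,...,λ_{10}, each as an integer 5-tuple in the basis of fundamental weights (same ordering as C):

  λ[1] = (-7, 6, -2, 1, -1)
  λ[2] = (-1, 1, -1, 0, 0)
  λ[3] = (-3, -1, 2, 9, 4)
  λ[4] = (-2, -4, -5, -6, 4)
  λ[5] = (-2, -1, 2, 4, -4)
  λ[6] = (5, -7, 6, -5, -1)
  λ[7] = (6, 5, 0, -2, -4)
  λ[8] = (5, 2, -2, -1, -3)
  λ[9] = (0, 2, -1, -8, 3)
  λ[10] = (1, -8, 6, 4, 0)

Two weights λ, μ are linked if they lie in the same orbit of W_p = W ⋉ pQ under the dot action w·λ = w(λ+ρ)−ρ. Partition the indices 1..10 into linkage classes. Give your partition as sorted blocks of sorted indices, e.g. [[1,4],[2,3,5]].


C ↔ A_5 under row/col permutation; |W(A_5)| = 720.

Alcove-folded reps (p=7, 10 weights, presented ϖ-order):

  λ_1+ρ ↦ (4, 0, 1, 0, 2) · λ_2+ρ ↦ (0, 2, 0, 1, 1) · λ_3+ρ ↦ (1, 3, 0, 1, 1) · λ_4+ρ ↦ (1, 3, 0, 1, 1) · λ_5+ρ ↦ (0, 0, 1, 1, 3) · λ_6+ρ ↦ (4, 0, 1, 0, 2) · λ_7+ρ ↦ (0, 0, 1, 1, 3) · λ_8+ρ ↦ (4, 0, 1, 0, 2) · λ_9+ρ ↦ (4, 0, 1, 0, 2) · λ_10+ρ ↦ (4, 0, 1, 0, 2)

These 10 weights hit 4 W_7-dot-orbits; sizes (5, 1, 2, 2):

[[1, 6, 8, 9, 10], [2], [3, 4], [5, 7]]


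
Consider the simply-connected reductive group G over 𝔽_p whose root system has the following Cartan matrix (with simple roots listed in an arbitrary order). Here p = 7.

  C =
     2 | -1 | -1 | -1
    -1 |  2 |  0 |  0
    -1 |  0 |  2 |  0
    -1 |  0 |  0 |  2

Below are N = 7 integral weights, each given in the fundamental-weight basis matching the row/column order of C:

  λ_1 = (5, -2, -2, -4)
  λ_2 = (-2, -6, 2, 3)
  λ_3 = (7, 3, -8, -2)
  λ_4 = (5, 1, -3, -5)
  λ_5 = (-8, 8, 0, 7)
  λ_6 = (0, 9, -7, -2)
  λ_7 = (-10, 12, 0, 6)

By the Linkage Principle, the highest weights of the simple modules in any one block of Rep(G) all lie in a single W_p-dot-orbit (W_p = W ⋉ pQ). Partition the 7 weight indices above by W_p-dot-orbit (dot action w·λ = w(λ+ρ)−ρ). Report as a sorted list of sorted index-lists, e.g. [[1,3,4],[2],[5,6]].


Dynkin diagram of C (from the 6 off-diagonal −1 entries): D_4.

W_7-reps of the 7 weights in Ā_7 (same 4-coord order as C):

  λ_1+ρ ↦ (1, 1, 1, 3)
  λ_2+ρ ↦ (0, 1, 3, 2)
  λ_3+ρ ↦ (0, 1, 2, 4)
  λ_4+ρ ↦ (1, 1, 1, 3)
  λ_5+ρ ↦ (0, 1, 3, 2)
  λ_6+ρ ↦ (0, 1, 3, 2)
  λ_7+ρ ↦ (1, 1, 1, 3)

Partition of {1..7} into 3 W_7-dot-orbits:

[[1, 4, 7], [2, 5, 6], [3]]


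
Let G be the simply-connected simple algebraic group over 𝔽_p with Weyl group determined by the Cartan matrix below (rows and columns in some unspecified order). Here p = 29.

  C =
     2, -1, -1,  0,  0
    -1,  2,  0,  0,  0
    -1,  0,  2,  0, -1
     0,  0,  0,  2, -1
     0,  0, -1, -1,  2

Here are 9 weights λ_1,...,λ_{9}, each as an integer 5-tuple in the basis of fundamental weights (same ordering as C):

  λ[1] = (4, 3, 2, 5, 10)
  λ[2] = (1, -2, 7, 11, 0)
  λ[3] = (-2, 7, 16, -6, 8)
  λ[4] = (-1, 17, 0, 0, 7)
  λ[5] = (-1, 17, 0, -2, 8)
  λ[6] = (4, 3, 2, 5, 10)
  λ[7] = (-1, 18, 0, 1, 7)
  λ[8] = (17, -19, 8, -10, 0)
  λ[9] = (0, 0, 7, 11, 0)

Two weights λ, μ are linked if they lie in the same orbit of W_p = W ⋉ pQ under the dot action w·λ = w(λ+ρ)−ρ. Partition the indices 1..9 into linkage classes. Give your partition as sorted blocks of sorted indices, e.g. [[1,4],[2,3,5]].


C ↔ A_5 under row/col permutation; |W(A_5)| = 720.

Alcove-folded reps (p=29, 9 weights, presented ϖ-order):

  [1] (5, 4, 3, 6, 11) · [2] (1, 1, 8, 12, 1) · [3] (1, 3, 16, 1, 4) · [4] (0, 18, 1, 1, 8) · [5] (0, 18, 1, 1, 8) · [6] (5, 4, 3, 6, 11) · [7] (0, 18, 1, 1, 8) · [8] (0, 18, 1, 1, 8) · [9] (1, 1, 8, 12, 1)

Grouping the 9 weights by Ā_29-representative: 4 linkage classes.

[[1, 6], [2, 9], [3], [4, 5, 7, 8]]


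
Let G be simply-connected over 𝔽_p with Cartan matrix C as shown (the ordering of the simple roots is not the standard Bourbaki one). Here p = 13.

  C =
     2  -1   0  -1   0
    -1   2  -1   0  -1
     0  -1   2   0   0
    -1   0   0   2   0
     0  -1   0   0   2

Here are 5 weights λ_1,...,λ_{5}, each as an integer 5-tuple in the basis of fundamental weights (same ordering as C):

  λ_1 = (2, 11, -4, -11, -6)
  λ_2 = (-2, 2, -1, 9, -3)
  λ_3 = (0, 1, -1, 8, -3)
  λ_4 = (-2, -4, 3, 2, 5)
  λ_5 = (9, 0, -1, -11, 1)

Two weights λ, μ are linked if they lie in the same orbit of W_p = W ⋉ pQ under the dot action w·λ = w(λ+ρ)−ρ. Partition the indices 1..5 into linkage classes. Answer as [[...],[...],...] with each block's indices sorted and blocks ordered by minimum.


Type D_5, rank 5, |W|=1920; reorder rows/cols to standard.

Each λ_j+ρ reduced to Ā_13; 5-tuples below use C's row order:

  λ_1+ρ ↦ (2, 1, 0, 1, 2);  λ_2+ρ ↦ (1, 0, 0, 9, 2);  λ_3+ρ ↦ (1, 0, 0, 9, 2);  λ_4+ρ ↦ (2, 1, 0, 1, 2);  λ_5+ρ ↦ (1, 0, 0, 9, 2)

These 5 weights hit 2 W_13-dot-orbits; sizes (2, 3):

[[1, 4], [2, 3, 5]]


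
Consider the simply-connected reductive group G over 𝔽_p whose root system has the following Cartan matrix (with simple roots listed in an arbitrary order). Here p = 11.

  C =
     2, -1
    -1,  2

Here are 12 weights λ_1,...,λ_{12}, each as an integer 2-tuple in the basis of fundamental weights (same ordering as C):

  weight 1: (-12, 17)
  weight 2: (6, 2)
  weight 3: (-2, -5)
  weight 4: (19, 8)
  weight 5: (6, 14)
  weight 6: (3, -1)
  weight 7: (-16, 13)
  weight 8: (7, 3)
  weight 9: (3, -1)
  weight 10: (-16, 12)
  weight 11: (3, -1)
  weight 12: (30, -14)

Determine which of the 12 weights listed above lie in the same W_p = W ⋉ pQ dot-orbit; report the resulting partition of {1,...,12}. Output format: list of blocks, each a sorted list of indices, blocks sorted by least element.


Cartan matrix: type A_2 (|W|=6); un-permuting the 2 rows.

Each λ_j+ρ reduced to Ā_11; 2-tuples below use C's row order:

  λ_1+ρ ↦ (4, 0);  λ_2+ρ ↦ (7, 3);  λ_3+ρ ↦ (4, 1);  λ_4+ρ ↦ (7, 2);  λ_5+ρ ↦ (4, 0);  λ_6+ρ ↦ (4, 0);  λ_7+ρ ↦ (7, 3);  λ_8+ρ ↦ (7, 3);  λ_9+ρ ↦ (4, 0);  λ_10+ρ ↦ (7, 2);  λ_11+ρ ↦ (4, 0);  λ_12+ρ ↦ (7, 2)

The 12 indices split into 4 linkage classes (same alcove rep ⇔ same W_11-dot-orbit):

[[1, 5, 6, 9, 11], [2, 7, 8], [3], [4, 10, 12]]


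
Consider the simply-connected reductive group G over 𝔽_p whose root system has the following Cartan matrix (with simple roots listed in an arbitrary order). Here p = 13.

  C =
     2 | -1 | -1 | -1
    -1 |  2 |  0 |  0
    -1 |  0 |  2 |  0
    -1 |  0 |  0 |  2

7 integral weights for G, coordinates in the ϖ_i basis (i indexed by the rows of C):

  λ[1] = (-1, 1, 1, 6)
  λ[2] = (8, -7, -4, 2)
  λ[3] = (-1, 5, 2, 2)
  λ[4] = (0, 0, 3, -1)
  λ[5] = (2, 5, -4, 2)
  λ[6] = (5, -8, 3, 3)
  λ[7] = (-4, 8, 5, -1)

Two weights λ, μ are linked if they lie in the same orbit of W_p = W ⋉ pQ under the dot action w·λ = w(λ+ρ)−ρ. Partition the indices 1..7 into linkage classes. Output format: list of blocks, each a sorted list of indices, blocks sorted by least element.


Type D_4, rank 4, |W|=192; reorder rows/cols to standard.

W_13-reps of the 7 weights in Ā_13 (same 4-coord order as C):

  λ_1+ρ ↦ (0, 2, 2, 7)
  λ_2+ρ ↦ (0, 6, 3, 3)
  λ_3+ρ ↦ (0, 6, 3, 3)
  λ_4+ρ ↦ (1, 1, 4, 0)
  λ_5+ρ ↦ (0, 6, 3, 3)
  λ_6+ρ ↦ (0, 6, 3, 3)
  λ_7+ρ ↦ (0, 6, 3, 3)

3 distinct reps among the 7 weights ⇒ 3 W_13-linkage classes:

[[1], [2, 3, 5, 6, 7], [4]]


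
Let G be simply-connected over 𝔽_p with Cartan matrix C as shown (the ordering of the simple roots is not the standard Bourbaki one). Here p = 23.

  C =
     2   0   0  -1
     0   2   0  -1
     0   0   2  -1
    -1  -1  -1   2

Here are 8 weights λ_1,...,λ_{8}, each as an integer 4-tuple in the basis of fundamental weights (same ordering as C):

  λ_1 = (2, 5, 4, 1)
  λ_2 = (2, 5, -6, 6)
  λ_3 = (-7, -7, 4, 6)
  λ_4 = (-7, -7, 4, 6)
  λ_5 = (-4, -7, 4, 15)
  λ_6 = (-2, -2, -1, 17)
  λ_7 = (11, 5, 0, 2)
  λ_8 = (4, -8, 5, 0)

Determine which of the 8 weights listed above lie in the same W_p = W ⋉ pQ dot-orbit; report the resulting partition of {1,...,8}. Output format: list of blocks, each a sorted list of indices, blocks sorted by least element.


D_4 Cartan matrix, 4 simple roots permuted; ρ=(1,1,1,1).

Each λ_j+ρ reduced to Ā_23; 4-tuples below use C's row order:

  λ_1+ρ ↦ (3, 6, 5, 2);  λ_2+ρ ↦ (3, 6, 5, 2);  λ_3+ρ ↦ (1, 1, 0, 5);  λ_4+ρ ↦ (1, 1, 0, 5);  λ_5+ρ ↦ (3, 6, 5, 2);  λ_6+ρ ↦ (1, 1, 0, 5);  λ_7+ρ ↦ (12, 6, 1, 1);  λ_8+ρ ↦ (1, 1, 0, 5)

3 distinct reps among the 8 weights ⇒ 3 W_23-linkage classes:

[[1, 2, 5], [3, 4, 6, 8], [7]]
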